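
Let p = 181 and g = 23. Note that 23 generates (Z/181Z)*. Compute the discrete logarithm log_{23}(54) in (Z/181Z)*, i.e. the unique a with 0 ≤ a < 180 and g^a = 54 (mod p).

Baby-step giant-step with m = ceil(sqrt(180)) = 14.
Baby table (23^j mod 181 for j=0..13):
  0:1  1:23  2:167  3:40  4:15  5:164  6:152  7:57
  8:44  9:107  10:108  11:131  12:117  13:157
Giant step factor: 23^(-14) ≡ 20 (mod 181).
Scan 54·20^i mod 181 for i = 0, 1, …:
  i=0: 54   i=1: 175   i=2: 61   i=3: 134
  i=4: 146   i=5: 24   i=6: 118   i=7: 7
  i=8: 140   i=9: 85   i=10: 71   i=11: 153
  i=12: 164
Match at i=12, j=5: a = 12·14 + 5 = 173.

173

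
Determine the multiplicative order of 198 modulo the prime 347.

346

The order of 198 must divide p − 1 = 346 = 2 · 173.
Divisors: 1, 2, 173, 346.
Check each in increasing order: 198^1 ≡ 198;  198^2 ≡ 340;  198^173 ≡ 346;  198^346 ≡ 1.
Smallest exponent giving 1 is 346.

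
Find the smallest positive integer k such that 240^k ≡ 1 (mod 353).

176

The order of 240 must divide p − 1 = 352 = 2^5 · 11.
Divisors: 1, 2, 4, 8, 11, 16, 22, 32, 44, 88, 176, 352.
Check each in increasing order: 240^1 ≡ 240;  240^2 ≡ 61;  240^4 ≡ 191;  240^8 ≡ 122;  240^11 ≡ 253;  240^16 ≡ 58;  240^22 ≡ 116;  240^32 ≡ 187;  240^44 ≡ 42;  240^88 ≡ 352;  240^176 ≡ 1.
Smallest exponent giving 1 is 176.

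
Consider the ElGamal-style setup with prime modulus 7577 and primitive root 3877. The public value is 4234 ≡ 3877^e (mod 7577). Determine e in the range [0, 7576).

6220

Baby-step giant-step with m = ceil(sqrt(7576)) = 88.
Baby table (3877^j mod 7577 for j=0..87):
  0:1  1:3877  2:5938  3:2700  4:4063  5:7245  6:926  7:6181
  8:5263  9:7367  10:4146  11:3225  12:1275  13:2971  14:1527  15:2542
  16:5234  17:1012  18:6215  19:695  20:4680  21:5022  22:4981  23:5141
  24:4147  25:7102  26:7213  27:5671  28:5590  29:2210  30:6160  31:7193
  32:3901  33:485  34:1249  35:670  36:6256  37:535  38:5674  39:2067
  40:4870  41:6683  42:4228  43:2905  44:3263  45:4638  46:1305  47:5626
  48:5396  49:195  50:5892  51:6206  52:3687  53:4277  54:3453  55:6299
  56:552  57:3390  58:4512  59:5308  60:7561  61:6161  62:3493  63:2262
  64:3185  65:5312  66:338  67:7182  68:6716  69:3360  70:1857  71:1439
  72:2331  73:5503  74:5876  75:4790  76:7180  77:6539  78:6638  79:4034
  80:890  81:2995  82:3651  83:1091  84:1841  85:23  86:5824  87:188
Giant step factor: 3877^(-88) ≡ 5550 (mod 7577).
Scan 4234·5550^i mod 7577 for i = 0, 1, …:
  i=0: 4234   i=1: 2423   i=2: 6052   i=3: 7336
  i=4: 3579   i=5: 4133   i=6: 2571   i=7: 1559
  i=8: 7093   i=9: 3635     …   i=69: 6564
  i=70: 7561
Match at i=70, j=60: e = 70·88 + 60 = 6220.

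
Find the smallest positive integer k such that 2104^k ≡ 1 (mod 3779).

3778

The order of 2104 must divide p − 1 = 3778 = 2 · 1889.
Divisors: 1, 2, 1889, 3778.
Check each in increasing order: 2104^1 ≡ 2104;  2104^2 ≡ 1607;  2104^1889 ≡ 3778;  2104^3778 ≡ 1.
Smallest exponent giving 1 is 3778.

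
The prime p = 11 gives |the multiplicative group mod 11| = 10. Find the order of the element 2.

The order of 2 must divide p − 1 = 10 = 2 · 5.
Divisors: 1, 2, 5, 10.
Check each in increasing order: 2^1 ≡ 2;  2^2 ≡ 4;  2^5 ≡ 10;  2^10 ≡ 1.
Smallest exponent giving 1 is 10.

10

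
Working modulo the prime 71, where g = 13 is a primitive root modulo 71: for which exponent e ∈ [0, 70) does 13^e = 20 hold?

10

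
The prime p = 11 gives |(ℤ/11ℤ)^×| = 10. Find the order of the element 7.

10

The order of 7 must divide p − 1 = 10 = 2 · 5.
Divisors: 1, 2, 5, 10.
Check each in increasing order: 7^1 ≡ 7;  7^2 ≡ 5;  7^5 ≡ 10;  7^10 ≡ 1.
Smallest exponent giving 1 is 10.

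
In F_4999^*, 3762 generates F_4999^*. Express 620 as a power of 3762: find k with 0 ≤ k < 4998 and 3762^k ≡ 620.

311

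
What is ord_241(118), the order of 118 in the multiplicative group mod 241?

The order of 118 must divide p − 1 = 240 = 2^4 · 3 · 5.
Divisors: 1, 2, 3, 4, 5, 6, 8, 10, 12, 15, 16, 20, 24, 30, 40, 48, 60, 80, 120, 240.
Check each in increasing order: 118^1 ≡ 118;  118^2 ≡ 187;  118^3 ≡ 135;  118^4 ≡ 24;  118^5 ≡ 181;  118^6 ≡ 150;  118^8 ≡ 94;  118^10 ≡ 226;  118^12 ≡ 87;  118^15 ≡ 177;  118^16 ≡ 160;  118^20 ≡ 225;  118^24 ≡ 98;  118^30 ≡ 240;  118^40 ≡ 15;  118^48 ≡ 205;  118^60 ≡ 1.
Smallest exponent giving 1 is 60.

60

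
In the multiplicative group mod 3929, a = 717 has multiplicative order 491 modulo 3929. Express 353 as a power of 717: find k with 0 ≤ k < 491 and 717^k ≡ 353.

150

Baby-step giant-step with m = ceil(sqrt(491)) = 23.
Baby table (717^j mod 3929 for j=0..22):
  0:1  1:717  2:3319  3:2678  4:2774  5:884  6:1259  7:2962
  8:2094  9:520  10:3514  11:1049  12:1694  13:537  14:3916  15:2466
  16:72  17:547  18:3228  19:295  20:3278  21:784  22:281
Giant step factor: 717^(-23) ≡ 3632 (mod 3929).
Scan 353·3632^i mod 3929 for i = 0, 1, …:
  i=0: 353   i=1: 1242   i=2: 452   i=3: 3271
  i=4: 2905   i=5: 1595   i=6: 1694
Match at i=6, j=12: k = 6·23 + 12 = 150.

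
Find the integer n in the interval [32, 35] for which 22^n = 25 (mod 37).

34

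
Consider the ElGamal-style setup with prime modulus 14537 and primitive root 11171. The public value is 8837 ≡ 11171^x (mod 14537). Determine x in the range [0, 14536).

10876

Baby-step giant-step with m = ceil(sqrt(14536)) = 121.
Baby table (11171^j mod 14537 for j=0..120):
  0:1  1:11171  2:5633  3:10107  4:10955  5:5839  6:14487  7:8393
  8:9090  9:3445  10:4656  11:13327  12:2500  13:1923  14:10684  15:2194
  16:14329  17:2352  18:5833  19:5609  20:3669  21:6596  22:10400  23:13233
  24:13627  25:10290  26:5531  27:4551  28:3332  29:7052  30:1889  31:8832
  32:14190  33:5042  34:7844  35:10825  36:7309  37:9047  38:2813  39:9566
  40:299  41:11156  42:12512  43:12834  44:4720  45:1421  46:14124  47:9143
  48:14028  49:12465  50:11129  51:1635  52:6113  53:8034  54:10913  55:1841
  56:10493  57:5472  58:14164  59:5336  60:6756  61:9709  62:13219  63:2603
  64:4113  65:9403  66:11088  67:8808  68:7752  69:683  70:12405  71:9571
  72:12543  73:10247  74:4899  75:9461  76:4841  77:1171  78:12478  79:10982
  80:2179  81:6671  82:5079  83:14135  84:1191  85:3306  86:7346  87:801
  88:7716  89:5563  90:13135  91:9144  92:10662  93:3561  94:6699  95:12590
  96:11952  97:7984  98:4769  99:10931  100:13938  101:10128  102:12954  103:7836
  104:8679  105:5856  106:876  107:2395  108:6465  109:699  110:2160  111:12477
  112:14348  113:11083  114:11101  115:8661  116:8296  117:1241  118:9450  119:12793
  120:11893
Giant step factor: 11171^(-121) ≡ 5449 (mod 14537).
Scan 8837·5449^i mod 14537 for i = 0, 1, …:
  i=0: 8837   i=1: 6269   i=2: 12368   i=3: 14237
  i=4: 7981   i=5: 8302   i=6: 12991   i=7: 7306
  i=8: 8088   i=9: 9865     …   i=88: 2052
  i=89: 2395
Match at i=89, j=107: x = 89·121 + 107 = 10876.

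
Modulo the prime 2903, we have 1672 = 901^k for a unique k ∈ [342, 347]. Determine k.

Compute 901^342 mod 2903 = 1672, then multiply by 901 repeatedly:
  901^342=1672
Found 1672 at exponent 342.

342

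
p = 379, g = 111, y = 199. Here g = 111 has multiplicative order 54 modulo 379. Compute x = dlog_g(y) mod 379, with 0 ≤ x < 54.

3

Baby-step giant-step with m = ceil(sqrt(54)) = 8.
Baby table (111^j mod 379 for j=0..7):
  0:1  1:111  2:193  3:199  4:107  5:128  6:185  7:69
Giant step factor: 111^(-8) ≡ 24 (mod 379).
Scan 199·24^i mod 379 for i = 0, 1, …:
  i=0: 199
Match at i=0, j=3: x = 0·8 + 3 = 3.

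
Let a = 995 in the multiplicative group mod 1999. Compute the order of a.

1998

The order of 995 must divide p − 1 = 1998 = 2 · 3^3 · 37.
Divisors: 1, 2, 3, 6, 9, 18, 27, 37, 54, 74, 111, 222, 333, 666, 999, 1998.
Check each in increasing order: 995^1 ≡ 995;  995^2 ≡ 520;  995^3 ≡ 1658;  995^6 ≡ 339;  995^9 ≡ 343;  995^18 ≡ 1707;  995^27 ≡ 1793;  995^37 ≡ 120;  995^54 ≡ 457;  995^74 ≡ 407;  995^111 ≡ 864;  995^222 ≡ 869;  995^333 ≡ 1191;  995^666 ≡ 1190;  995^999 ≡ 1998;  995^1998 ≡ 1.
Smallest exponent giving 1 is 1998.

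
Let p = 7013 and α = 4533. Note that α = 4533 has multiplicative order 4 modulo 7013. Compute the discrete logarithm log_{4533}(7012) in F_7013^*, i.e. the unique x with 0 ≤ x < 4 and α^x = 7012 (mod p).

2

Successive powers of 4533 modulo 7013:
  4533^0=1  4533^1=4533  4533^2=7012
So 4533^2 ≡ 7012 (mod 7013), giving x = 2.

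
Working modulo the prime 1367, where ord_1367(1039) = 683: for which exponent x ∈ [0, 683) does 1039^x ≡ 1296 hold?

68

Baby-step giant-step with m = ceil(sqrt(683)) = 27.
Baby table (1039^j mod 1367 for j=0..26):
  0:1  1:1039  2:958  3:186  4:507  5:478  6:421  7:1346
  8:53  9:387  10:195  11:289  12:898  13:728  14:441  15:254
  16:75  17:6  18:766  19:280  20:1116  21:308  22:134  23:1159
  24:1241  25:318  26:955
Giant step factor: 1039^(-27) ≡ 569 (mod 1367).
Scan 1296·569^i mod 1367 for i = 0, 1, …:
  i=0: 1296   i=1: 611   i=2: 441
Match at i=2, j=14: x = 2·27 + 14 = 68.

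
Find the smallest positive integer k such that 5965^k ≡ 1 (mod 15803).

7901

The order of 5965 must divide p − 1 = 15802 = 2 · 7901.
Divisors: 1, 2, 7901, 15802.
Check each in increasing order: 5965^1 ≡ 5965;  5965^2 ≡ 8672;  5965^7901 ≡ 1.
Smallest exponent giving 1 is 7901.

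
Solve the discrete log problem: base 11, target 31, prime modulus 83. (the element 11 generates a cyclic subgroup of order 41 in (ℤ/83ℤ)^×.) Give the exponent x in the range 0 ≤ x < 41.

5

Baby-step giant-step with m = ceil(sqrt(41)) = 7.
Baby table (11^j mod 83 for j=0..6):
  0:1  1:11  2:38  3:3  4:33  5:31  6:9
Giant step factor: 11^(-7) ≡ 26 (mod 83).
Scan 31·26^i mod 83 for i = 0, 1, …:
  i=0: 31
Match at i=0, j=5: x = 0·7 + 5 = 5.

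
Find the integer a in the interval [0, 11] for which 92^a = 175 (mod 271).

Compute 92^0 mod 271 = 1, then multiply by 92 repeatedly:
  92^0=1  92^1=92  92^2=63  92^3=105  92^4=175
Found 175 at exponent 4.

4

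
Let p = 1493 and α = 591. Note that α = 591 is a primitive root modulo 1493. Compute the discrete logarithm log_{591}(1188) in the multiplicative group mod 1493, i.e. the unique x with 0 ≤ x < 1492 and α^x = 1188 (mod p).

Baby-step giant-step with m = ceil(sqrt(1492)) = 39.
Baby table (591^j mod 1493 for j=0..38):
  0:1  1:591  2:1412  3:1398  4:589  5:230  6:67  7:779
  8:545  9:1100  10:645  11:480  12:10  13:1431  14:683  15:543
  16:1411  17:807  18:670  19:325  20:971  21:549  22:478  23:321
  24:100  25:873  26:858  27:951  28:673  29:605  30:728  31:264
  32:752  33:1011  34:301  35:224  36:1000  37:1265  38:1115
Giant step factor: 591^(-39) ≡ 1090 (mod 1493).
Scan 1188·1090^i mod 1493 for i = 0, 1, …:
  i=0: 1188   i=1: 489   i=2: 9   i=3: 852
  i=4: 34   i=5: 1228   i=6: 792   i=7: 326
  i=8: 6   i=9: 568   i=10: 1018   i=11: 321
Match at i=11, j=23: x = 11·39 + 23 = 452.

452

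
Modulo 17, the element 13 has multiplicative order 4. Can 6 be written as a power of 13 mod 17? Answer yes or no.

no

⟨13⟩ has order 4; its elements mod 17 are {1, 4, 13, 16}.
6 is not in this set.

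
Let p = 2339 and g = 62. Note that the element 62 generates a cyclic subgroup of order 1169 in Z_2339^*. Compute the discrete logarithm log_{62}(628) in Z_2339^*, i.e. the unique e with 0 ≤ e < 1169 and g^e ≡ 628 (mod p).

Baby-step giant-step with m = ceil(sqrt(1169)) = 35.
Baby table (62^j mod 2339 for j=0..34):
  0:1  1:62  2:1505  3:2089  4:873  5:329  6:1686  7:1616
  8:1954  9:1859  10:647  11:351  12:711  13:1980  14:1132  15:14
  16:868  17:19  18:1178  19:527  20:2267  21:214  22:1573  23:1627
  24:297  25:2041  26:236  27:598  28:1991  29:1814  30:196  31:457
  32:266  33:119  34:361
Giant step factor: 62^(-35) ≡ 1919 (mod 2339).
Scan 628·1919^i mod 2339 for i = 0, 1, …:
  i=0: 628   i=1: 547   i=2: 1821   i=3: 33
  i=4: 174   i=5: 1768   i=6: 1242   i=7: 2296
  i=8: 1687   i=9: 177     …   i=28: 2261
  i=29: 14
Match at i=29, j=15: e = 29·35 + 15 = 1030.

1030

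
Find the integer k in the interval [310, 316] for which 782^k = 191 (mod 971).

Compute 782^310 mod 971 = 821, then multiply by 782 repeatedly:
  782^310=821  782^311=191
Found 191 at exponent 311.

311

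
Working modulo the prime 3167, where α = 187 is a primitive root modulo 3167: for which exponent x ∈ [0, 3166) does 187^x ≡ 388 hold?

563

Baby-step giant-step with m = ceil(sqrt(3166)) = 57.
Baby table (187^j mod 3167 for j=0..56):
  0:1  1:187  2:132  3:2515  4:1589  5:2612  6:726  7:2748
  8:822  9:1698  10:826  11:2446  12:1354  13:3005  14:1376  15:785
  16:1113  17:2276  18:1234  19:2734  20:1371  21:3017  22:453  23:2369
  24:2790  25:2342  26:908  27:1945  28:2677  29:213  30:1827  31:2780
  32:472  33:2755  34:2131  35:2622  36:2596  37:901  38:636  39:1753
  40:1610  41:205  42:331  43:1724  44:2521  45:2711  46:237  47:3148
  48:2781  49:659  50:2887  51:1479  52:1044  53:2041  54:1627  55:217
  56:2575
Giant step factor: 187^(-57) ≡ 292 (mod 3167).
Scan 388·292^i mod 3167 for i = 0, 1, …:
  i=0: 388   i=1: 2451   i=2: 3117   i=3: 1235
  i=4: 2749   i=5: 1457   i=6: 1066   i=7: 906
  i=8: 1691   i=9: 2887
Match at i=9, j=50: x = 9·57 + 50 = 563.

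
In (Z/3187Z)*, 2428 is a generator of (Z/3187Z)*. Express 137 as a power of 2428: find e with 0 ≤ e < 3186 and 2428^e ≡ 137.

Baby-step giant-step with m = ceil(sqrt(3186)) = 57.
Baby table (2428^j mod 3187 for j=0..56):
  0:1  1:2428  2:2421  3:1360  4:348  5:389  6:1140  7:1604
  8:3185  9:1518  10:1532  11:467  12:2491  13:2409  14:907  15:3166
  16:4  17:151  18:123  19:2253  20:1392  21:1556  22:1373  23:42
  24:3179  25:2885  26:2941  27:1868  28:403  29:75  30:441  31:3103
  32:16  33:604  34:492  35:2638  36:2381  37:3037  38:2305  39:168
  40:3155  41:1979  42:2203  43:1098  44:1612  45:300  46:1764  47:2851
  48:64  49:2416  50:1968  51:991  52:3150  53:2587  54:2846  55:672
  56:3059
Giant step factor: 2428^(-57) ≡ 1052 (mod 3187).
Scan 137·1052^i mod 3187 for i = 0, 1, …:
  i=0: 137   i=1: 709   i=2: 110   i=3: 988
  i=4: 414   i=5: 2096   i=6: 2775   i=7: 8
  i=8: 2042   i=9: 146     …   i=34: 2728
  i=35: 1556
Match at i=35, j=21: e = 35·57 + 21 = 2016.

2016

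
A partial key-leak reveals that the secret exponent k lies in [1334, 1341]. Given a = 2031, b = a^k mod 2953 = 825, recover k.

Compute 2031^1334 mod 2953 = 825, then multiply by 2031 repeatedly:
  2031^1334=825
Found 825 at exponent 1334.

1334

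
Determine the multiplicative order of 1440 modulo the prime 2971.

The order of 1440 must divide p − 1 = 2970 = 2 · 3^3 · 5 · 11.
Divisors: 1, 2, 3, 5, 6, 9, 10, 11, 15, 18, 22, 27, 30, 33, 45, 54, 55, 66, 90, 99, 110, 135, 165, 198, 270, 297, 330, 495, 594, 990, 1485, 2970.
Check each in increasing order: 1440^1 ≡ 1440;  1440^2 ≡ 2813;  1440^3 ≡ 1247;  1440^5 ≡ 2031;  1440^6 ≡ 1176;  1440^9 ≡ 1769;  1440^10 ≡ 1213;  1440^11 ≡ 2743;  1440^15 ≡ 644;  1440^18 ≡ 898;  1440^22 ≡ 1477;  1440^27 ≡ 2048;  1440^30 ≡ 1767;  1440^33 ≡ 1938;  1440^45 ≡ 55;  1440^54 ≡ 2223;  1440^55 ≡ 1353;  1440^66 ≡ 500;  1440^90 ≡ 54;  1440^99 ≡ 454;  1440^110 ≡ 473;  1440^135 ≡ 2970;  1440^165 ≡ 1204;  1440^198 ≡ 1117;  1440^270 ≡ 1.
Smallest exponent giving 1 is 270.

270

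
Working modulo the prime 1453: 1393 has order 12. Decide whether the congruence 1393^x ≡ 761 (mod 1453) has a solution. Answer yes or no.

⟨1393⟩ has order 12; its elements mod 1453 are {1, 60, 497, 557, 693, 694, 759, 760, 896, 956, 1393, 1452}.
761 is not in this set.

no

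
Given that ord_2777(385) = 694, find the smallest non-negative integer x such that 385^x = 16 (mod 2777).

Baby-step giant-step with m = ceil(sqrt(694)) = 27.
Baby table (385^j mod 2777 for j=0..26):
  0:1  1:385  2:1044  3:2052  4:1352  5:1221  6:772  7:81
  8:638  9:1254  10:2369  11:1209  12:1706  13:1438  14:1007  15:1692
  16:1602  17:276  18:734  19:2113  20:2621  21:1034  22:979  23:2020
  24:140  25:1137  26:1756
Giant step factor: 385^(-27) ≡ 1921 (mod 2777).
Scan 16·1921^i mod 2777 for i = 0, 1, …:
  i=0: 16   i=1: 189   i=2: 2059   i=3: 891
  i=4: 979
Match at i=4, j=22: x = 4·27 + 22 = 130.

130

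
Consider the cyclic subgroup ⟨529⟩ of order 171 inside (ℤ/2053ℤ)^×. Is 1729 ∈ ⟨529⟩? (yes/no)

yes

1729 ∈ ⟨529⟩ iff 1729^171 ≡ 1 (mod 2053), since |⟨529⟩| = 171.
1729^171 mod 2053 = 1.
Since 1 = 1, 1729 lies in the subgroup.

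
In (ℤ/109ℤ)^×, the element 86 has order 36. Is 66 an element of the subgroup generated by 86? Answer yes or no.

yes

66 ∈ ⟨86⟩ iff 66^36 ≡ 1 (mod 109), since |⟨86⟩| = 36.
66^36 mod 109 = 1.
Since 1 = 1, 66 lies in the subgroup.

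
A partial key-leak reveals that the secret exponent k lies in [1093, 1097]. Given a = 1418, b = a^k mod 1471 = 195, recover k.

Compute 1418^1093 mod 1471 = 1051, then multiply by 1418 repeatedly:
  1418^1093=1051  1418^1094=195
Found 195 at exponent 1094.

1094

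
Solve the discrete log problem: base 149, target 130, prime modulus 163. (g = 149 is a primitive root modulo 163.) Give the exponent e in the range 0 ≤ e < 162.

83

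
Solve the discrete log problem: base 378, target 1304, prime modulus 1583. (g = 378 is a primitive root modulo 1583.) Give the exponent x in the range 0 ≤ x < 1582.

678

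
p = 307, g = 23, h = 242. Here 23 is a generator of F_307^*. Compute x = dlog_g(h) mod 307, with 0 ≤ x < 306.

151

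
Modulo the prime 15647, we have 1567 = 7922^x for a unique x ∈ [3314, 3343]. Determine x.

3319

Compute 7922^3314 mod 15647 = 5795, then multiply by 7922 repeatedly:
  7922^3314=5795  7922^3315=15339  7922^3316=956  7922^3317=284  7922^3318=12327
  7922^3319=1567
Found 1567 at exponent 3319.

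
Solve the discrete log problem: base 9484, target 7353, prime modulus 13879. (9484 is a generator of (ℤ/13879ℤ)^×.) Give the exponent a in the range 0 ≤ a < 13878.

Baby-step giant-step with m = ceil(sqrt(13878)) = 118.
Baby table (9484^j mod 13879 for j=0..117):
  0:1  1:9484  2:10336  3:13126  4:6233  5:3111  6:11849  7:11532
  8:2968  9:1900  10:4658  11:13494  12:12716  13:3913  14:12325  15:1362
  16:9738  17:4326  18:1460  19:9277  20:4087  21:10940  22:9435  23:3627
  24:6306  25:1493  26:3032  27:12079  28:13849  29:6939  30:9137  31:8711
  32:7316  33:3823  34:5384  35:1015  36:8113  37:12395  38:12929  39:11550
  40:7132  41:7521  42:4983  43:777  44:13198  45:9010  46:11716  47:13149
  48:2301  49:4896  50:8409  51:2222  52:5126  53:10726  54:6193  55:12363
  56:900  57:15  58:3470  59:2371  60:2584  61:10221  62:5028  63:11187
  64:6432  65:2883  66:742  67:475  68:8104  69:10313  70:3179  71:4448
  72:6551  73:7280  74:9374  75:8021  76:365  77:5789  78:11431  79:2735
  80:12768  81:11316  82:8516  83:3843  84:758  85:13429  86:6932  87:12144
  88:5754  89:12587  90:1829  91:11365  92:1346  93:10663  94:5498  95:13508
  96:6702  97:9827  98:1783  99:5350  100:11655  101:3664  102:10239  103:9192
  104:2929  105:6757  106:4045  107:1224  108:5572  109:7495  110:8221  111:9621
  112:5018  113:13500  114:225  115:10413  116:7807  117:11002
Giant step factor: 9484^(-118) ≡ 2084 (mod 13879).
Scan 7353·2084^i mod 13879 for i = 0, 1, …:
  i=0: 7353   i=1: 1236   i=2: 8209   i=3: 8628
  i=4: 7447   i=5: 2826   i=6: 4688   i=7: 12855
  i=8: 3350   i=9: 263     …   i=62: 916
  i=63: 7521
Match at i=63, j=41: a = 63·118 + 41 = 7475.

7475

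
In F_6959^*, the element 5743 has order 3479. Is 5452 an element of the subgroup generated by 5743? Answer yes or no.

no

5452 ∈ ⟨5743⟩ iff 5452^3479 ≡ 1 (mod 6959), since |⟨5743⟩| = 3479.
5452^3479 mod 6959 = 6958.
Since 6958 ≠ 1, 5452 does not lie in the subgroup.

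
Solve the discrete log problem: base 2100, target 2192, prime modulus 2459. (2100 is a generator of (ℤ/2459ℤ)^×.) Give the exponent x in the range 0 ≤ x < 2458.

Baby-step giant-step with m = ceil(sqrt(2458)) = 50.
Baby table (2100^j mod 2459 for j=0..49):
  0:1  1:2100  2:1013  3:265  4:766  5:414  6:1373  7:1352
  8:1514  9:2372  10:1725  11:393  12:1535  13:2210  14:867  15:1040
  16:408  17:1068  18:192  19:2383  20:235  21:1700  22:1991  23:800
  24:503  25:1389  26:526  27:509  28:1694  29:1686  30:2099  31:1372
  32:1711  33:501  34:2107  35:959  36:2438  37:162  38:858  39:1812
  40:1127  41:1142  42:675  43:1116  44:173  45:1827  46:660  47:1583
  48:2191  49:311
Giant step factor: 2100^(-50) ≡ 1655 (mod 2459).
Scan 2192·1655^i mod 2459 for i = 0, 1, …:
  i=0: 2192   i=1: 735   i=2: 1679   i=3: 75
  i=4: 1175   i=5: 2015   i=6: 421   i=7: 858
Match at i=7, j=38: x = 7·50 + 38 = 388.

388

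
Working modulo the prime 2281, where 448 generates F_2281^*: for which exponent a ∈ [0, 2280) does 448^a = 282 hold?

1420

Baby-step giant-step with m = ceil(sqrt(2280)) = 48.
Baby table (448^j mod 2281 for j=0..47):
  0:1  1:448  2:2257  3:653  4:576  5:295  6:2143  7:2044
  8:1031  9:1126  10:347  11:348  12:796  13:772  14:1425  15:2001
  16:15  17:2158  18:1921  19:671  20:1797  21:2144  22:211  23:1007
  24:1779  25:923  26:643  27:658  28:535  29:175  30:846  31:362
  32:225  33:436  34:1443  35:941  36:1864  37:226  38:884  39:1419
  40:1594  41:159  42:521  43:746  44:1182  45:344  46:1285  47:868
Giant step factor: 448^(-48) ≡ 932 (mod 2281).
Scan 282·932^i mod 2281 for i = 0, 1, …:
  i=0: 282   i=1: 509   i=2: 2221   i=3: 1105
  i=4: 1129   i=5: 687   i=6: 1604   i=7: 873
  i=8: 1600   i=9: 1707     …   i=28: 1354
  i=29: 535
Match at i=29, j=28: a = 29·48 + 28 = 1420.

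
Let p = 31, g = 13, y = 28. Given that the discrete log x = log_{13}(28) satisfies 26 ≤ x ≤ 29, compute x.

Compute 13^26 mod 31 = 28, then multiply by 13 repeatedly:
  13^26=28
Found 28 at exponent 26.

26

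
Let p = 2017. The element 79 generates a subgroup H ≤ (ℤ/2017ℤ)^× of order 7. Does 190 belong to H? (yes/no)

⟨79⟩ has order 7; its elements mod 2017 are {1, 79, 190, 891, 1200, 1811, 1879}.
190 is in this set.

yes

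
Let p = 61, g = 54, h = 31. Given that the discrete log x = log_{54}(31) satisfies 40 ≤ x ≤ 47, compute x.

Compute 54^40 mod 61 = 13, then multiply by 54 repeatedly:
  54^40=13  54^41=31
Found 31 at exponent 41.

41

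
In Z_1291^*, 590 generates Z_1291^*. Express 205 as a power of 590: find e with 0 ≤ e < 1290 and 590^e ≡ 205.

Baby-step giant-step with m = ceil(sqrt(1290)) = 36.
Baby table (590^j mod 1291 for j=0..35):
  0:1  1:590  2:821  3:265  4:139  5:677  6:511  7:687
  8:1247  9:1151  10:24  11:1250  12:339  13:1196  14:754  15:756
  16:645  17:996  18:235  19:513  20:576  21:307  22:390  23:302
  24:22  25:70  26:1279  27:666  28:476  29:693  30:914  31:913
  32:323  33:793  34:528  35:389
Giant step factor: 590^(-36) ≡ 1161 (mod 1291).
Scan 205·1161^i mod 1291 for i = 0, 1, …:
  i=0: 205   i=1: 461   i=2: 747   i=3: 1006
  i=4: 902   i=5: 221   i=6: 963   i=7: 37
  i=8: 354   i=9: 456     …   i=21: 1219
  i=22: 323
Match at i=22, j=32: e = 22·36 + 32 = 824.

824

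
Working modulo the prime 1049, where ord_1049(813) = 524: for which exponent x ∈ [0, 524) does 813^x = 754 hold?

410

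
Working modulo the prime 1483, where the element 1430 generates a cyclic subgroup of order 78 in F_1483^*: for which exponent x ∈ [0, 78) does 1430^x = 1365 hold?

60

Baby-step giant-step with m = ceil(sqrt(78)) = 9.
Baby table (1430^j mod 1483 for j=0..8):
  0:1  1:1430  2:1326  3:906  4:921  5:126  6:737  7:980
  8:1448
Giant step factor: 1430^(-9) ≡ 594 (mod 1483).
Scan 1365·594^i mod 1483 for i = 0, 1, …:
  i=0: 1365   i=1: 1092   i=2: 577   i=3: 165
  i=4: 132   i=5: 1292   i=6: 737
Match at i=6, j=6: x = 6·9 + 6 = 60.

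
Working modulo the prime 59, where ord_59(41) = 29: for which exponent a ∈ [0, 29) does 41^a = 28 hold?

18

Successive powers of 41 modulo 59:
  41^0=1  41^1=41  41^2=29  41^3=9  41^4=15  41^5=25
  41^6=22  41^7=17  41^8=48  41^9=21  41^10=35  41^11=19
  41^12=12  41^13=20  41^14=53  41^15=49  41^16=3  41^17=5
  41^18=28
So 41^18 ≡ 28 (mod 59), giving a = 18.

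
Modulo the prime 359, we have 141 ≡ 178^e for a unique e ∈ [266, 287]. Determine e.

Compute 178^266 mod 359 = 153, then multiply by 178 repeatedly:
  178^266=153  178^267=309  178^268=75  178^269=67  178^270=79
  178^271=61  178^272=88  178^273=227  178^274=198  178^275=62
  178^276=266  178^277=319  178^278=60  178^279=269  178^280=135
  178^281=336  178^282=214  178^283=38  178^284=302  178^285=265
  178^286=141
Found 141 at exponent 286.

286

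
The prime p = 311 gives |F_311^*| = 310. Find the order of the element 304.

The order of 304 must divide p − 1 = 310 = 2 · 5 · 31.
Divisors: 1, 2, 5, 10, 31, 62, 155, 310.
Check each in increasing order: 304^1 ≡ 304;  304^2 ≡ 49;  304^5 ≡ 298;  304^10 ≡ 169;  304^31 ≡ 310;  304^62 ≡ 1.
Smallest exponent giving 1 is 62.

62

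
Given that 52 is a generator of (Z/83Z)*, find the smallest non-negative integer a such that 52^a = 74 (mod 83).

Baby-step giant-step with m = ceil(sqrt(82)) = 10.
Baby table (52^j mod 83 for j=0..9):
  0:1  1:52  2:48  3:6  4:63  5:39  6:36  7:46
  8:68  9:50
Giant step factor: 52^(-10) ≡ 40 (mod 83).
Scan 74·40^i mod 83 for i = 0, 1, …:
  i=0: 74   i=1: 55   i=2: 42   i=3: 20
  i=4: 53   i=5: 45   i=6: 57   i=7: 39
Match at i=7, j=5: a = 7·10 + 5 = 75.

75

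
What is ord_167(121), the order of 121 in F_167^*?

83

The order of 121 must divide p − 1 = 166 = 2 · 83.
Divisors: 1, 2, 83, 166.
Check each in increasing order: 121^1 ≡ 121;  121^2 ≡ 112;  121^83 ≡ 1.
Smallest exponent giving 1 is 83.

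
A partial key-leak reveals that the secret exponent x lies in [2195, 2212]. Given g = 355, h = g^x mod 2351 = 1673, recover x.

2211

Compute 355^2195 mod 2351 = 592, then multiply by 355 repeatedly:
  355^2195=592  355^2196=921  355^2197=166  355^2198=155  355^2199=952
  355^2200=1767  355^2201=1919  355^2202=1806  355^2203=1658  355^2204=840
  355^2205=1974  355^2206=172  355^2207=2285  355^2208=80  355^2209=188
  355^2210=912  355^2211=1673
Found 1673 at exponent 2211.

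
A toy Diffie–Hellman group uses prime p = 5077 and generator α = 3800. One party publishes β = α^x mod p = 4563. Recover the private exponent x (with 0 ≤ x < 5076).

4080

Baby-step giant-step with m = ceil(sqrt(5076)) = 72.
Baby table (3800^j mod 5077 for j=0..71):
  0:1  1:3800  2:1012  3:2311  4:3667  5:3312  6:4794  7:924
  8:2993  9:920  10:3024  11:1949  12:3934  13:2512  14:840  15:3644
  16:2221  17:1826  18:3618  19:4961  20:899  21:4456  22:1005  23:1096
  24:1660  25:2366  26:4510  27:3125  28:4974  29:4606  30:2381  31:586
  32:3074  33:4100  34:3764  35:1291  36:1418  37:1703  38:3302  39:2333
  40:958  41:191  42:4866  43:366  44:4779  45:4848  46:3044  47:1794
  48:3866  49:3039  50:3102  51:3883  52:1638  53:5075  54:2554  55:3053
  56:455  57:2820  58:3530  59:566  60:3229  61:4168  62:3237  63:4106
  64:1179  65:2286  66:53  67:3397  68:2866  69:635  70:1425  71:2918
Giant step factor: 3800^(-72) ≡ 941 (mod 5077).
Scan 4563·941^i mod 5077 for i = 0, 1, …:
  i=0: 4563   i=1: 3718   i=2: 585   i=3: 2169
  i=4: 75   i=5: 4574   i=6: 3915   i=7: 3190
  i=8: 1283   i=9: 4054     …   i=55: 3360
  i=56: 3866
Match at i=56, j=48: x = 56·72 + 48 = 4080.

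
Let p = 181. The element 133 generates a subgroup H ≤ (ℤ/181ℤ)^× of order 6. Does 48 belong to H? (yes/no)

⟨133⟩ has order 6; its elements mod 181 are {1, 48, 49, 132, 133, 180}.
48 is in this set.

yes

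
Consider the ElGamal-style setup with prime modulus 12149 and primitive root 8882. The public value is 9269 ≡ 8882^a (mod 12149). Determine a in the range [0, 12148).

2146

Baby-step giant-step with m = ceil(sqrt(12148)) = 111.
Baby table (8882^j mod 12149 for j=0..110):
  0:1  1:8882  2:6467  3:11571  4:5231  5:3966  6:6061  7:1583
  8:3813  9:7803  10:8350  11:7204  12:9294  13:9002  14:3195  15:10075
  16:8765  17:12087  18:8170  19:12112  20:11538  21:3701  22:9237  23:837
  24:11195  25:6574  26:2174  27:4707  28:2865  29:6924  30:730  31:8443
  32:7098  33:3275  34:3844  35:3718  36:2294  37:1435  38:1369  39:10458
  40:8851  41:10552  42:5478  43:11000  44:11891  45:4605  46:8076  47:3336
  48:11090  49:9437  50:3483  51:4652  52:315  53:3560  54:8222  55:165
  56:7650  57:10092  58:1822  59:536  60:10493  61:3847  62:6066  63:9546
  64:11850  65:4913  66:10207  67:2736  68:3152  69:4768  70:10111  71:494
  72:1919  73:11660  74:6044  75:8526  76:3215  77:5480  78:4466  79:527
  80:3449  81:6389  82:11268  83:11063  84:454  85:11109  86:8109  87:4866
  88:5819  89:2512  90:6020  91:1891  92:5944  93:7203  94:412  95:2535
  96:3773  97:4844  98:4799  99:6026  100:6587  101:8299  102:3735  103:7500
  104:2033  105:3692  106:2193  107:3379  108:4248  109:8091  110:2927
Giant step factor: 8882^(-111) ≡ 6094 (mod 12149).
Scan 9269·6094^i mod 12149 for i = 0, 1, …:
  i=0: 9269   i=1: 4585   i=2: 10439   i=3: 3102
  i=4: 11893   i=5: 7157   i=6: 11997   i=7: 9185
  i=8: 2947   i=9: 2796     …   i=18: 10042
  i=19: 1435
Match at i=19, j=37: a = 19·111 + 37 = 2146.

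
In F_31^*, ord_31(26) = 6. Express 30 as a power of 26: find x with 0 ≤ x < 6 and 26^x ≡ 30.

Successive powers of 26 modulo 31:
  26^0=1  26^1=26  26^2=25  26^3=30
So 26^3 ≡ 30 (mod 31), giving x = 3.

3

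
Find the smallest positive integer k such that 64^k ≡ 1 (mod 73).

3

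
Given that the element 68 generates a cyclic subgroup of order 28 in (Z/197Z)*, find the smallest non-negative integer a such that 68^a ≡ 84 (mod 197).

Successive powers of 68 modulo 197:
  68^0=1  68^1=68  68^2=93  68^3=20  68^4=178  68^5=87
  68^6=6  68^7=14  68^8=164  68^9=120  68^10=83  68^11=128
  68^12=36  68^13=84
So 68^13 ≡ 84 (mod 197), giving a = 13.

13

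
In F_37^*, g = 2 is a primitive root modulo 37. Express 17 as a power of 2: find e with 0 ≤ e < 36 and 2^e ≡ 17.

Successive powers of 2 modulo 37:
  2^0=1  2^1=2  2^2=4  2^3=8  2^4=16  2^5=32
  2^6=27  2^7=17
So 2^7 ≡ 17 (mod 37), giving e = 7.

7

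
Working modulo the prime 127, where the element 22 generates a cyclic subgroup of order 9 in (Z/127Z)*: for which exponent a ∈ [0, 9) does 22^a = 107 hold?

3

Successive powers of 22 modulo 127:
  22^0=1  22^1=22  22^2=103  22^3=107
So 22^3 ≡ 107 (mod 127), giving a = 3.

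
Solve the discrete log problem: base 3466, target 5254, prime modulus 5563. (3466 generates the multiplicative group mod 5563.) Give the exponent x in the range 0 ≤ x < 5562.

Baby-step giant-step with m = ceil(sqrt(5562)) = 75.
Baby table (3466^j mod 5563 for j=0..74):
  0:1  1:3466  2:2639  3:1202  4:5008  5:1168  6:3987  7:450
  8:2060  9:2631  10:1289  11:585  12:2678  13:2864  14:2232  15:3542
  16:4594  17:1498  18:1789  19:3492  20:3747  21:3060  22:2882  23:3427
  24:977  25:3978  26:2634  27:561  28:2939  29:721  30:1199  31:173
  32:4377  33:381  34:2115  35:4119  36:1796  37:5502  38:5531  39:348
  40:4560  41:477  42:1071  43:1565  44:365  45:2289  46:836  47:4816
  48:3256  49:3532  50:3312  51:2923  52:895  53:3479  54:3193  55:2131
  56:3945  57:5079  58:2482  59:2214  60:2347  61:1596  62:2114  63:653
  64:4720  65:4300  66:523  67:4743  68:573  69:27  70:4574  71:4497
  72:4639  73:1704  74:3721
Giant step factor: 3466^(-75) ≡ 1405 (mod 5563).
Scan 5254·1405^i mod 5563 for i = 0, 1, …:
  i=0: 5254   i=1: 5332   i=2: 3662   i=3: 4898
  i=4: 259   i=5: 2300   i=6: 4960   i=7: 3924
  i=8: 287   i=9: 2699     …   i=45: 1709
  i=46: 3492
Match at i=46, j=19: x = 46·75 + 19 = 3469.

3469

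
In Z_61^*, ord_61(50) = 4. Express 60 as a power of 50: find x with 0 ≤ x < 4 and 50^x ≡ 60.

2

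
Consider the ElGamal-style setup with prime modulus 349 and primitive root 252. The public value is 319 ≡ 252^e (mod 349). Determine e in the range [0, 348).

Baby-step giant-step with m = ceil(sqrt(348)) = 19.
Baby table (252^j mod 349 for j=0..18):
  0:1  1:252  2:335  3:311  4:196  5:183  6:48  7:230
  8:26  9:270  10:334  11:59  12:210  13:221  14:201  15:47
  16:327  17:40  18:308
Giant step factor: 252^(-19) ≡ 43 (mod 349).
Scan 319·43^i mod 349 for i = 0, 1, …:
  i=0: 319   i=1: 106   i=2: 21   i=3: 205
  i=4: 90   i=5: 31   i=6: 286   i=7: 83
  i=8: 79   i=9: 256     …   i=16: 13
  i=17: 210
Match at i=17, j=12: e = 17·19 + 12 = 335.

335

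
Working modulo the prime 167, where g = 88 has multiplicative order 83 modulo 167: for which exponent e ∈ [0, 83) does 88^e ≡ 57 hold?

10

Baby-step giant-step with m = ceil(sqrt(83)) = 10.
Baby table (88^j mod 167 for j=0..9):
  0:1  1:88  2:62  3:112  4:3  5:97  6:19  7:2
  8:9  9:124
Giant step factor: 88^(-10) ≡ 126 (mod 167).
Scan 57·126^i mod 167 for i = 0, 1, …:
  i=0: 57   i=1: 1
Match at i=1, j=0: e = 1·10 + 0 = 10.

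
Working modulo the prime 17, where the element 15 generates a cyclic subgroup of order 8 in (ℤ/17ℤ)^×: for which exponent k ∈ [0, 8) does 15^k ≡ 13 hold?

6

Successive powers of 15 modulo 17:
  15^0=1  15^1=15  15^2=4  15^3=9  15^4=16  15^5=2
  15^6=13
So 15^6 ≡ 13 (mod 17), giving k = 6.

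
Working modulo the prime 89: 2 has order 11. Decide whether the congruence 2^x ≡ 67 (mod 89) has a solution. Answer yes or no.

yes

⟨2⟩ has order 11; its elements mod 89 are {1, 2, 4, 8, 16, 32, 39, 45, 64, 67, 78}.
67 is in this set.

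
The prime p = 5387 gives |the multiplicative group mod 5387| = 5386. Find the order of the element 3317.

The order of 3317 must divide p − 1 = 5386 = 2 · 2693.
Divisors: 1, 2, 2693, 5386.
Check each in increasing order: 3317^1 ≡ 3317;  3317^2 ≡ 2235;  3317^2693 ≡ 5386;  3317^5386 ≡ 1.
Smallest exponent giving 1 is 5386.

5386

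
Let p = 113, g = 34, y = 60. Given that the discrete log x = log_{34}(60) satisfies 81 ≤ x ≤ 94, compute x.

Compute 34^81 mod 113 = 84, then multiply by 34 repeatedly:
  34^81=84  34^82=31  34^83=37  34^84=15  34^85=58
  34^86=51  34^87=39  34^88=83  34^89=110  34^90=11
  34^91=35  34^92=60
Found 60 at exponent 92.

92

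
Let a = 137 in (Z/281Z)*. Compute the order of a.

140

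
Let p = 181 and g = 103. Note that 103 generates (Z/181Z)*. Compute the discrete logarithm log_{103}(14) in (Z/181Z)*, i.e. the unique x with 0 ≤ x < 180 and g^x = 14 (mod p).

176

Baby-step giant-step with m = ceil(sqrt(180)) = 14.
Baby table (103^j mod 181 for j=0..13):
  0:1  1:103  2:111  3:30  4:13  5:72  6:176  7:28
  8:169  9:31  10:116  11:2  12:25  13:41
Giant step factor: 103^(-14) ≡ 178 (mod 181).
Scan 14·178^i mod 181 for i = 0, 1, …:
  i=0: 14   i=1: 139   i=2: 126   i=3: 165
  i=4: 48   i=5: 37   i=6: 70   i=7: 152
  i=8: 87   i=9: 101   i=10: 59   i=11: 4
  i=12: 169
Match at i=12, j=8: x = 12·14 + 8 = 176.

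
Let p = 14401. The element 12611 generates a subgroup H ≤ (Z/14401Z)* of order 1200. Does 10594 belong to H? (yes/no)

no

10594 ∈ ⟨12611⟩ iff 10594^1200 ≡ 1 (mod 14401), since |⟨12611⟩| = 1200.
10594^1200 mod 14401 = 9238.
Since 9238 ≠ 1, 10594 does not lie in the subgroup.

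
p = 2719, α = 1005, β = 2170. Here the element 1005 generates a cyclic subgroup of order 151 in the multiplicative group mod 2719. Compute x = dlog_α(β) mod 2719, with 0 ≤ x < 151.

Baby-step giant-step with m = ceil(sqrt(151)) = 13.
Baby table (1005^j mod 2719 for j=0..12):
  0:1  1:1005  2:1276  3:1731  4:2214  5:928  6:23  7:1363
  8:2158  9:1747  10:1980  11:2311  12:529
Giant step factor: 1005^(-13) ≡ 304 (mod 2719).
Scan 2170·304^i mod 2719 for i = 0, 1, …:
  i=0: 2170   i=1: 1682   i=2: 156   i=3: 1201
  i=4: 758   i=5: 2036   i=6: 1731
Match at i=6, j=3: x = 6·13 + 3 = 81.

81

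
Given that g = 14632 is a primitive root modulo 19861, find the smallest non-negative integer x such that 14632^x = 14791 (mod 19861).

19125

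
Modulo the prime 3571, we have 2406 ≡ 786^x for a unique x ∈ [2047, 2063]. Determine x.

Compute 786^2047 mod 3571 = 2406, then multiply by 786 repeatedly:
  786^2047=2406
Found 2406 at exponent 2047.

2047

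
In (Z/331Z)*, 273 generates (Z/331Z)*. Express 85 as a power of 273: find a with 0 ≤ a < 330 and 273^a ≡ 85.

Baby-step giant-step with m = ceil(sqrt(330)) = 19.
Baby table (273^j mod 331 for j=0..18):
  0:1  1:273  2:54  3:178  4:268  5:13  6:239  7:40
  8:328  9:174  10:169  11:128  12:189  13:292  14:276  15:211
  16:9  17:140  18:155
Giant step factor: 273^(-19) ≡ 306 (mod 331).
Scan 85·306^i mod 331 for i = 0, 1, …:
  i=0: 85   i=1: 192   i=2: 165   i=3: 178
Match at i=3, j=3: a = 3·19 + 3 = 60.

60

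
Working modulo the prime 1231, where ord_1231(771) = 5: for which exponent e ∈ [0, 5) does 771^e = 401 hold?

Successive powers of 771 modulo 1231:
  771^0=1  771^1=771  771^2=1099  771^3=401
So 771^3 ≡ 401 (mod 1231), giving e = 3.

3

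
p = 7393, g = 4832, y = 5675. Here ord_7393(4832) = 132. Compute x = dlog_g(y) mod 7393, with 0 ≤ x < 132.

44

Baby-step giant-step with m = ceil(sqrt(132)) = 12.
Baby table (4832^j mod 7393 for j=0..11):
  0:1  1:4832  2:1130  3:4126  4:5304  5:4790  6:5190  7:1024
  8:2051  9:3812  10:3621  11:4834
Giant step factor: 4832^(-12) ≡ 3365 (mod 7393).
Scan 5675·3365^i mod 7393 for i = 0, 1, …:
  i=0: 5675   i=1: 256   i=2: 3852   i=3: 2051
Match at i=3, j=8: x = 3·12 + 8 = 44.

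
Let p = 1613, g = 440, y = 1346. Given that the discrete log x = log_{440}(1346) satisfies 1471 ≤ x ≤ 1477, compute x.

Compute 440^1471 mod 1613 = 624, then multiply by 440 repeatedly:
  440^1471=624  440^1472=350  440^1473=765  440^1474=1096  440^1475=1566
  440^1476=289  440^1477=1346
Found 1346 at exponent 1477.

1477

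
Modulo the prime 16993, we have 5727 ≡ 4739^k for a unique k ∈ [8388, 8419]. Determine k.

8389

Compute 4739^8388 mod 16993 = 9231, then multiply by 4739 repeatedly:
  4739^8388=9231  4739^8389=5727
Found 5727 at exponent 8389.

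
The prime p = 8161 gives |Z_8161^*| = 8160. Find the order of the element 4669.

8160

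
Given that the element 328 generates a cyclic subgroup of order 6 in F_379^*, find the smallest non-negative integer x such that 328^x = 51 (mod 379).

Successive powers of 328 modulo 379:
  328^0=1  328^1=328  328^2=327  328^3=378  328^4=51
So 328^4 ≡ 51 (mod 379), giving x = 4.

4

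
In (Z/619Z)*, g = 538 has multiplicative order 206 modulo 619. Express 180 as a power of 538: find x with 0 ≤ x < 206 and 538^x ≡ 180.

84

Baby-step giant-step with m = ceil(sqrt(206)) = 15.
Baby table (538^j mod 619 for j=0..14):
  0:1  1:538  2:371  3:280  4:223  5:507  6:406  7:540
  8:209  9:403  10:164  11:334  12:182  13:114  14:51
Giant step factor: 538^(-15) ≡ 95 (mod 619).
Scan 180·95^i mod 619 for i = 0, 1, …:
  i=0: 180   i=1: 387   i=2: 244   i=3: 277
  i=4: 317   i=5: 403
Match at i=5, j=9: x = 5·15 + 9 = 84.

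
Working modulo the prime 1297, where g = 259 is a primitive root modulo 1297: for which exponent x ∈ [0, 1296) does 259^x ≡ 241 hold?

Baby-step giant-step with m = ceil(sqrt(1296)) = 36.
Baby table (259^j mod 1297 for j=0..35):
  0:1  1:259  2:934  3:664  4:772  5:210  6:1213  7:293
  8:661  9:1292  10:2  11:518  12:571  13:31  14:247  15:420
  16:1129  17:586  18:25  19:1287  20:4  21:1036  22:1142  23:62
  24:494  25:840  26:961  27:1172  28:50  29:1277  30:8  31:775
  32:987  33:124  34:988  35:383
Giant step factor: 259^(-36) ≡ 1021 (mod 1297).
Scan 241·1021^i mod 1297 for i = 0, 1, …:
  i=0: 241   i=1: 928   i=2: 678   i=3: 937
  i=4: 788   i=5: 408   i=6: 231   i=7: 1094
  i=8: 257   i=9: 403   i=10: 314   i=11: 235
  i=12: 1287
Match at i=12, j=19: x = 12·36 + 19 = 451.

451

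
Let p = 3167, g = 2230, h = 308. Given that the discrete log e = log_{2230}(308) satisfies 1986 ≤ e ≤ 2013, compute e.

Compute 2230^1986 mod 3167 = 2027, then multiply by 2230 repeatedly:
  2230^1986=2027  2230^1987=901  2230^1988=1352  2230^1989=3143  2230^1990=319
  2230^1991=1962  2230^1992=1633  2230^1993=2707  2230^1994=308
Found 308 at exponent 1994.

1994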